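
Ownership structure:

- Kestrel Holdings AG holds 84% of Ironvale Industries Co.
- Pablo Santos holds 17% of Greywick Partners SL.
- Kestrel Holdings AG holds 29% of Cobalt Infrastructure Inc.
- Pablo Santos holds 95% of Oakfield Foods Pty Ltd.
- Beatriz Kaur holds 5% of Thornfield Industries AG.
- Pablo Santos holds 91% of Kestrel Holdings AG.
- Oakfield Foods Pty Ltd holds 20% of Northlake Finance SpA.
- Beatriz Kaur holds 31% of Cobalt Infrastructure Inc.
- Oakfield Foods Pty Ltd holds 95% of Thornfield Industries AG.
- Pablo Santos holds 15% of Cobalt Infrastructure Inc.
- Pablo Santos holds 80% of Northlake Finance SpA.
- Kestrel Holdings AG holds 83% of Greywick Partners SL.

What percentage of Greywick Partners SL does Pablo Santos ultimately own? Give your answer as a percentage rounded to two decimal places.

Pablo reaches Greywick along 2 paths.
Via Kestrel: 91% × 83% = 75.53%.
Direct stake: 17% = 17%.
Total: 75.53% + 17% = 92.53%.

92.53%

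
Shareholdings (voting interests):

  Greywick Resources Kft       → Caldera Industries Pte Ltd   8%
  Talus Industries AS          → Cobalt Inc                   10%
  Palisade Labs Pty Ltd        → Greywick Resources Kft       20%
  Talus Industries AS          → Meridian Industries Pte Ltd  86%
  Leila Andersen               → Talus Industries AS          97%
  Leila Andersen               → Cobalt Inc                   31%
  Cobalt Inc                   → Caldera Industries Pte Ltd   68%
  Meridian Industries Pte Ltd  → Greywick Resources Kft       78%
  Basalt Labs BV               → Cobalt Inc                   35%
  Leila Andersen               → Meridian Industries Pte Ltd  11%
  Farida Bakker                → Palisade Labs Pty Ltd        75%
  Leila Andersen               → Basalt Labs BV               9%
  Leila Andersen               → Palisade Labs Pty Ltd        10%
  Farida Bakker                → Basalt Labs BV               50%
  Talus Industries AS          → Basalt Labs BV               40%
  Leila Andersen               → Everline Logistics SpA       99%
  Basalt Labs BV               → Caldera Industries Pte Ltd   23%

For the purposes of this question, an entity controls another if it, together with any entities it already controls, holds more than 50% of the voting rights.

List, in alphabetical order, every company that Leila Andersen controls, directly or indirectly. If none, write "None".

Everline Logistics SpA, Greywick Resources Kft, Meridian Industries Pte Ltd, Talus Industries AS

Leila holds 97% of Talus, so Leila controls Talus.
Talus and Leila together hold 86% + 11% = 97% of Meridian, so Leila controls Meridian.
Meridian holds 78% of Greywick, so Leila controls Greywick.
Leila holds 99% of Everline, so Leila controls Everline.
No other company's threshold is met.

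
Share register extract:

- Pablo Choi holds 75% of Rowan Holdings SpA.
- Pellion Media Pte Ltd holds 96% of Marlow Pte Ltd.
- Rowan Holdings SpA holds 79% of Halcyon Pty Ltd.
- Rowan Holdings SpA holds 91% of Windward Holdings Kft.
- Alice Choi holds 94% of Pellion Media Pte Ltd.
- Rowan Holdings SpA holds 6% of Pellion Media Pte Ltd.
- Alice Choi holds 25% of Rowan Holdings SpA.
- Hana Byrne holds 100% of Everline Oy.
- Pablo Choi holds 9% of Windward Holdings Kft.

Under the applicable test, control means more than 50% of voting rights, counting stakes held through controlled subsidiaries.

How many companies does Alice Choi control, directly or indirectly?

Alice holds 94% of Pellion, so Alice controls Pellion.
Pellion holds 96% of Marlow, so Alice controls Marlow.
No other company's threshold is met.
Alice controls 2 companies.

2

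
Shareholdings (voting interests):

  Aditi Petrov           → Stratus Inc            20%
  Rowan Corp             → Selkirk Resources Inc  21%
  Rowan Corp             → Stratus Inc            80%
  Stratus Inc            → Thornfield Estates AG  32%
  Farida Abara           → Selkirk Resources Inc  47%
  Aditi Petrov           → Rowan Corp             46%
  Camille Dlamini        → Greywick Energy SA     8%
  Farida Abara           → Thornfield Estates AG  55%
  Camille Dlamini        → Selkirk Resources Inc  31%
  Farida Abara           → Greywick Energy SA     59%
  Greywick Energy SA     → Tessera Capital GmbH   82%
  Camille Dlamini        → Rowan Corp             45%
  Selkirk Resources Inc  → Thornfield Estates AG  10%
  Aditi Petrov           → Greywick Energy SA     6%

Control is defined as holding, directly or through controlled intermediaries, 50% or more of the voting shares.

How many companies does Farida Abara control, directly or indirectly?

Farida holds 59% of Greywick, so Farida controls Greywick.
Greywick holds 82% of Tessera, so Farida controls Tessera.
Farida holds 55% of Thornfield, so Farida controls Thornfield.
No other company's threshold is met.
Farida controls 3 companies.

3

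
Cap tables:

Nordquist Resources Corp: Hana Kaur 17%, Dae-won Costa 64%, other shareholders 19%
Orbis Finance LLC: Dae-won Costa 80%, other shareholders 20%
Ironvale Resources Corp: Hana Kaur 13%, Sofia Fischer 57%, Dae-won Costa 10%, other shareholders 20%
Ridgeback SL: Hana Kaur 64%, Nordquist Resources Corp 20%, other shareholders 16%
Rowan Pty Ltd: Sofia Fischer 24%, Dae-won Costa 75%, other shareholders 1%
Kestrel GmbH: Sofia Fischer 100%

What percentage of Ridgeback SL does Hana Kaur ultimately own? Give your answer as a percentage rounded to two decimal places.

67.40%

Hana reaches Ridgeback along 2 paths.
Direct stake: 64% = 64%.
Via Nordquist: 17% × 20% = 3.4%.
Total: 64% + 3.4% = 67.4%.
Rounded: 67.40%.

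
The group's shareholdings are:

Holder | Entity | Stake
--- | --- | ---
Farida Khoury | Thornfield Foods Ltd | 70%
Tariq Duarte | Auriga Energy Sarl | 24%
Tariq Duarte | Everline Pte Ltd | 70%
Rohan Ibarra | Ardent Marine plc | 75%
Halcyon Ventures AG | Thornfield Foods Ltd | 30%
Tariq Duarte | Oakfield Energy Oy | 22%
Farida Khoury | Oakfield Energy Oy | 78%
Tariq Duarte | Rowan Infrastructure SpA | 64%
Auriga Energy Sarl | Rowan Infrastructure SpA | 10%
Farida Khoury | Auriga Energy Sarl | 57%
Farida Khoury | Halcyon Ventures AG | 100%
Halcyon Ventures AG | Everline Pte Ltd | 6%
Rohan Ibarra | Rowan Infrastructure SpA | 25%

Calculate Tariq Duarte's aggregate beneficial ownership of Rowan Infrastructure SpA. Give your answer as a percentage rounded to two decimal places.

Tariq reaches Rowan along 2 paths.
Direct stake: 64% = 64%.
Via Auriga: 24% × 10% = 2.4%.
Total: 64% + 2.4% = 66.4%.
Rounded: 66.40%.

66.40%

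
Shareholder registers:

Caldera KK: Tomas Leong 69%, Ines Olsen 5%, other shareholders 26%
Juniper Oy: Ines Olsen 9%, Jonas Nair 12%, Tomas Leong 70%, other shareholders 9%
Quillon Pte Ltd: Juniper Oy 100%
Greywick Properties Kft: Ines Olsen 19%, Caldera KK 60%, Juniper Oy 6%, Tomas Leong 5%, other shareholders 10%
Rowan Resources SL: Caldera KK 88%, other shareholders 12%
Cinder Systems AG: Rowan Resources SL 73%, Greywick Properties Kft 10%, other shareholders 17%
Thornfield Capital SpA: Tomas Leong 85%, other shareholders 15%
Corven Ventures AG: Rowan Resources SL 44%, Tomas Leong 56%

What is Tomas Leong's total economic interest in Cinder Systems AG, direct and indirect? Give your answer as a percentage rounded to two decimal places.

Tomas reaches Cinder along 4 paths.
Via Caldera → Rowan: 69% × 88% × 73% = 44.3256%.
Via Caldera → Greywick: 69% × 60% × 10% = 4.14%.
Via Juniper → Greywick: 70% × 6% × 10% = 0.42%.
Via Greywick: 5% × 10% = 0.5%.
Total: 44.3256% + 4.14% + 0.42% + 0.5% = 49.3856%.
Rounded: 49.39%.

49.39%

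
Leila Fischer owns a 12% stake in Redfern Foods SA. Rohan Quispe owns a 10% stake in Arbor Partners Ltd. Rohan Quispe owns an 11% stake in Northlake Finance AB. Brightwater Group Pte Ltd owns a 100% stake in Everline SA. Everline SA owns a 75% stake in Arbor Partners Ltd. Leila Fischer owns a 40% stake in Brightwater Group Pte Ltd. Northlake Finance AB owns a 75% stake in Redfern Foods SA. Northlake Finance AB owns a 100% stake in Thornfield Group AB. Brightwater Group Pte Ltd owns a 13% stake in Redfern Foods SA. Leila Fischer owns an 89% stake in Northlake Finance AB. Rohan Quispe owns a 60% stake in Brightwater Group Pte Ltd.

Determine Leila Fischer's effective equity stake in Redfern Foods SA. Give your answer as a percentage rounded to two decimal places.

Leila reaches Redfern along 3 paths.
Via Brightwater: 40% × 13% = 5.2%.
Direct stake: 12% = 12%.
Via Northlake: 89% × 75% = 66.75%.
Total: 5.2% + 12% + 66.75% = 83.95%.

83.95%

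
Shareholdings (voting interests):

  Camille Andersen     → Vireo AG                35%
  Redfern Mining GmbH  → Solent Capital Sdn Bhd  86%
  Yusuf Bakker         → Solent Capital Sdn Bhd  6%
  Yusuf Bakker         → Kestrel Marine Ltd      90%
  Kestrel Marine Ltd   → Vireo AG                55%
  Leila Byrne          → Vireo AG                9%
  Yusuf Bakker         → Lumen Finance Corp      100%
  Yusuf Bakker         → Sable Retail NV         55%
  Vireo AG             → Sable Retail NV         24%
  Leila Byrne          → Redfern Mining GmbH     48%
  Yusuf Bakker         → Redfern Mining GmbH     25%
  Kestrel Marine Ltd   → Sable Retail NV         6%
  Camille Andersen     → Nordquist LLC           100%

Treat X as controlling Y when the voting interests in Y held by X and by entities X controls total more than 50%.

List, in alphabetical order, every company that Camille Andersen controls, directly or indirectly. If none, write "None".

Camille holds 100% of Nordquist, so Camille controls Nordquist.
No other company's threshold is met.

Nordquist LLC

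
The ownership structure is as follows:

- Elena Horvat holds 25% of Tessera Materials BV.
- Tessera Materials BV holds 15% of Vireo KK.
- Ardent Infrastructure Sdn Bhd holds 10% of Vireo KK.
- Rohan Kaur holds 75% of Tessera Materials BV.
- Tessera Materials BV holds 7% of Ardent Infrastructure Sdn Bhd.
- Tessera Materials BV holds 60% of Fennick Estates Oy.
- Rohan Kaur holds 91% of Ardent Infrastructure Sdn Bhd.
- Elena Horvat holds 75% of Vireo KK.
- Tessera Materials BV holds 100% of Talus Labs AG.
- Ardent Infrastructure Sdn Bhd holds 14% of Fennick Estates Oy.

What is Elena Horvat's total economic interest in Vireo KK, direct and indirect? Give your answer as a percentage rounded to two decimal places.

78.93%

Elena reaches Vireo along 3 paths.
Via Tessera: 25% × 15% = 3.75%.
Via Tessera → Ardent: 25% × 7% × 10% = 0.175%.
Direct stake: 75% = 75%.
Total: 3.75% + 0.175% + 75% = 78.925%.
Rounded: 78.93%.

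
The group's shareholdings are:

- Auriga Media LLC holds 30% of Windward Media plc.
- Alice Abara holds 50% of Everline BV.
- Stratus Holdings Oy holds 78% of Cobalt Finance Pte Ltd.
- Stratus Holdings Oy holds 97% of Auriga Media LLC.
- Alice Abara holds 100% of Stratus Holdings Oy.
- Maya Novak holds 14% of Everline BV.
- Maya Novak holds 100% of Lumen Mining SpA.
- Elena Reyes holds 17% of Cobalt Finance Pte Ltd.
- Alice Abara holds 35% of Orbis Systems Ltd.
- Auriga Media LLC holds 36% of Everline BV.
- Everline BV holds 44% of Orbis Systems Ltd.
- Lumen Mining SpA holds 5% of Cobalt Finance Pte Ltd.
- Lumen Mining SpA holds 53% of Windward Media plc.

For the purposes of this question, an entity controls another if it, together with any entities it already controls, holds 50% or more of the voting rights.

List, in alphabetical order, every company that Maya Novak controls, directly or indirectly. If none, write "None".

Maya holds 100% of Lumen, so Maya controls Lumen.
Lumen holds 53% of Windward, so Maya controls Windward.
No other company's threshold is met.

Lumen Mining SpA, Windward Media plc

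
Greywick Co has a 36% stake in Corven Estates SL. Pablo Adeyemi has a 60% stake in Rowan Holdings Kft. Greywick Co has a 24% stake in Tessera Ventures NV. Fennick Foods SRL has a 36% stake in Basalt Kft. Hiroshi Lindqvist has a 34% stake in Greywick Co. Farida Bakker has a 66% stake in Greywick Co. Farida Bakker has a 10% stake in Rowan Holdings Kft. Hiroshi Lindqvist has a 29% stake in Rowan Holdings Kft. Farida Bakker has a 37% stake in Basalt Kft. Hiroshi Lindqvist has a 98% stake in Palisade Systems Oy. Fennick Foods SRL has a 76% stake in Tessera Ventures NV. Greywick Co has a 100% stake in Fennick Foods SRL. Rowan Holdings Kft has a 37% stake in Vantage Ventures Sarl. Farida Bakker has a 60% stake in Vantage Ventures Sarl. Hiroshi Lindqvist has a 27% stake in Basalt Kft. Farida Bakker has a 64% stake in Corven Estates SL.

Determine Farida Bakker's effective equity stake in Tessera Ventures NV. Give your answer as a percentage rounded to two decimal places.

Farida reaches Tessera along 2 paths.
Via Greywick: 66% × 24% = 15.84%.
Via Greywick → Fennick: 66% × 100% × 76% = 50.16%.
Total: 15.84% + 50.16% = 66%.
Rounded: 66.00%.

66.00%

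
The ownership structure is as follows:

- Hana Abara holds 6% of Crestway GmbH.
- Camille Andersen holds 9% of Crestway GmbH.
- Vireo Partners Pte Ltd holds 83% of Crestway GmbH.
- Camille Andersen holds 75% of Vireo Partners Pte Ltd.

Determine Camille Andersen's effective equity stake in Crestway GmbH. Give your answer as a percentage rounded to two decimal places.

Camille reaches Crestway along 2 paths.
Direct stake: 9% = 9%.
Via Vireo: 75% × 83% = 62.25%.
Total: 9% + 62.25% = 71.25%.

71.25%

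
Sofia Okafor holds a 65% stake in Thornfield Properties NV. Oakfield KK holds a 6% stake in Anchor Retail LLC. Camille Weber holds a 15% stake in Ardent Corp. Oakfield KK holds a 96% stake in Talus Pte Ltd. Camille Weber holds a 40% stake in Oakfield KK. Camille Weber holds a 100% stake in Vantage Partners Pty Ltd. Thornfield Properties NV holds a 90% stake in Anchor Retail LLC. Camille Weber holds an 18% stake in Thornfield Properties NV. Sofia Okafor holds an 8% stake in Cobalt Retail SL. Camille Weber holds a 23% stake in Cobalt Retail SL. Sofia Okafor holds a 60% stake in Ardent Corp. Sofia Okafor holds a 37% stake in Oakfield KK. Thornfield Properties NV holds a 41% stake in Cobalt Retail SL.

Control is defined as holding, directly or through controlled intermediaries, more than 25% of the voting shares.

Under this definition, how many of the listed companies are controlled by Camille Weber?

Camille holds 40% of Oakfield, so Camille controls Oakfield.
Oakfield holds 96% of Talus, so Camille controls Talus.
Camille holds 100% of Vantage, so Camille controls Vantage.
No other company's threshold is met.
Camille controls 3 companies.

3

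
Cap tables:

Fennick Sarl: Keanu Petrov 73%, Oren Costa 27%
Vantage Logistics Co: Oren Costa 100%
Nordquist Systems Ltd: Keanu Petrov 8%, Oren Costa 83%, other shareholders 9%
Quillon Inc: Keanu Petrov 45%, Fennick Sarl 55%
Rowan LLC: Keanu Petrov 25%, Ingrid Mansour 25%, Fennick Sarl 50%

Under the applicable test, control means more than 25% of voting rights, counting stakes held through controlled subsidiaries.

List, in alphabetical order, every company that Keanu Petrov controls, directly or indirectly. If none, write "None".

Fennick Sarl, Quillon Inc, Rowan LLC

Keanu holds 73% of Fennick, so Keanu controls Fennick.
Keanu and Fennick together hold 45% + 55% = 100% of Quillon, so Keanu controls Quillon.
Keanu and Fennick together hold 25% + 50% = 75% of Rowan, so Keanu controls Rowan.
No other company's threshold is met.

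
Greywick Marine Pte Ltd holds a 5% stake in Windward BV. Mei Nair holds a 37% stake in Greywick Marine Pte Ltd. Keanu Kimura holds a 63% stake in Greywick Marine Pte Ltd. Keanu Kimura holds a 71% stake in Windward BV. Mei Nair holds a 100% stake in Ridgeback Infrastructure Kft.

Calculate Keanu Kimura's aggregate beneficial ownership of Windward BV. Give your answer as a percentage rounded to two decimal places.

Keanu reaches Windward along 2 paths.
Direct stake: 71% = 71%.
Via Greywick: 63% × 5% = 3.15%.
Total: 71% + 3.15% = 74.15%.

74.15%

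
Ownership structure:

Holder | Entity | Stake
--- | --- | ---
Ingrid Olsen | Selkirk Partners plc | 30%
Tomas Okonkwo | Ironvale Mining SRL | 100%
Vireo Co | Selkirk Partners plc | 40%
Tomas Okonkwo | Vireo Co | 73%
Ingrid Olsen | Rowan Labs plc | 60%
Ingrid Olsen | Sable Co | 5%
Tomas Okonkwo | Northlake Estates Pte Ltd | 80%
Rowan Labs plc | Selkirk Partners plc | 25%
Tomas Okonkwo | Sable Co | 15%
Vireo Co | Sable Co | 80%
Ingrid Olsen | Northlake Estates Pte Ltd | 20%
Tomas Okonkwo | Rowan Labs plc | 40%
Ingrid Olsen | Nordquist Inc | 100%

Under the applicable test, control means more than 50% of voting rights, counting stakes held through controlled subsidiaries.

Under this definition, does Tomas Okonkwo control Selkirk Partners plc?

Tomas holds 73% of Vireo, so Tomas controls Vireo.
Tomas holds 80% of Northlake, so Tomas controls Northlake.
Tomas holds 100% of Ironvale, so Tomas controls Ironvale.
Vireo and Tomas together hold 80% + 15% = 95% of Sable, so Tomas controls Sable.
In Selkirk, Tomas's side holds only 40%, not > 50%.
So Tomas does not control Selkirk.

No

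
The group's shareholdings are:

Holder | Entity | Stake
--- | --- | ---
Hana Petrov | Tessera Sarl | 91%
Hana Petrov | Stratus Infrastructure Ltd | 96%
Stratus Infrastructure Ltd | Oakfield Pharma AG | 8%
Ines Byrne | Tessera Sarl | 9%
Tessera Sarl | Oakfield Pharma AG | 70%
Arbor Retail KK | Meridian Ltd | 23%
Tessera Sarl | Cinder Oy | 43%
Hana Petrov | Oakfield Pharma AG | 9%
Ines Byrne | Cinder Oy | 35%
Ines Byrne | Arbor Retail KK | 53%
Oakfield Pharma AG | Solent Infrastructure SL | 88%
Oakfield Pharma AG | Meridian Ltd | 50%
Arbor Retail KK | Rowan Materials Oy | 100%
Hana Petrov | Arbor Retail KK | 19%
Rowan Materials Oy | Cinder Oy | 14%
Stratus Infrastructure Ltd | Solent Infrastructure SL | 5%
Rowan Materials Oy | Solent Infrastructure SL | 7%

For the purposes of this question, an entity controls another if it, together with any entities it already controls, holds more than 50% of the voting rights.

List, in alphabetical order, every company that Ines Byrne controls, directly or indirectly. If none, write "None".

Arbor Retail KK, Rowan Materials Oy

Ines holds 53% of Arbor, so Ines controls Arbor.
Arbor holds 100% of Rowan, so Ines controls Rowan.
No other company's threshold is met.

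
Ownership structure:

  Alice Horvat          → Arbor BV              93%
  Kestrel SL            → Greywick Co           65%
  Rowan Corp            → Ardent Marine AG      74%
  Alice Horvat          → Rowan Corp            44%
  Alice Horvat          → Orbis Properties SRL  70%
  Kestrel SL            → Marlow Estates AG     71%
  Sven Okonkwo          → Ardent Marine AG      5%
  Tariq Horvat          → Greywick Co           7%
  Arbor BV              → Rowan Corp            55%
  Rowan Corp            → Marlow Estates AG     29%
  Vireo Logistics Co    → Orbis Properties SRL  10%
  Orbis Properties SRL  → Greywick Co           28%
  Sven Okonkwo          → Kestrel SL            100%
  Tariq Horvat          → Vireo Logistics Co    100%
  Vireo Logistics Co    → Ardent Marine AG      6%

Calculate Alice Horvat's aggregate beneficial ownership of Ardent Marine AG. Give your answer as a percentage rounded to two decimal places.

70.41%

Alice reaches Ardent along 2 paths.
Via Arbor → Rowan: 93% × 55% × 74% = 37.851%.
Via Rowan: 44% × 74% = 32.56%.
Total: 37.851% + 32.56% = 70.411%.
Rounded: 70.41%.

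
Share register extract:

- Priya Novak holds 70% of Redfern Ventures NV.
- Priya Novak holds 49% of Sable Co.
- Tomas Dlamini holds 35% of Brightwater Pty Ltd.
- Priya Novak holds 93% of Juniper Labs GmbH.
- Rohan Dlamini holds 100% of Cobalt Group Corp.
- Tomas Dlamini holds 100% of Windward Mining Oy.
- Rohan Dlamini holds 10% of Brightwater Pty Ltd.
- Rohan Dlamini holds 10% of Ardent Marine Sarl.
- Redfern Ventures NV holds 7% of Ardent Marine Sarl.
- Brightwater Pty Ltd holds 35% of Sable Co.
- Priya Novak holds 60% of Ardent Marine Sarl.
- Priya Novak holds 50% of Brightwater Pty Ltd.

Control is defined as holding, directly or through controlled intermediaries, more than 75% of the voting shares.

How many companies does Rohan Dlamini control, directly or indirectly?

Rohan holds 100% of Cobalt, so Rohan controls Cobalt.
No other company's threshold is met.
Rohan controls 1 company.

1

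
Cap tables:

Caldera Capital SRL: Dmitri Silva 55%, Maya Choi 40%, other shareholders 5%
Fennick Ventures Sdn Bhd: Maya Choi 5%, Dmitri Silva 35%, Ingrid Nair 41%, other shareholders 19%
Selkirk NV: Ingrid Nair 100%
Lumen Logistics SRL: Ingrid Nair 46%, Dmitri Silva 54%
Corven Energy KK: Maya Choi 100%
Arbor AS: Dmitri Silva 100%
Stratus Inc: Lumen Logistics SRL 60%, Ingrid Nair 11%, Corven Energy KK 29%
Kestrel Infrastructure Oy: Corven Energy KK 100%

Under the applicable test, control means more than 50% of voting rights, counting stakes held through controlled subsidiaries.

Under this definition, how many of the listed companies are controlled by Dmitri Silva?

4

Dmitri holds 55% of Caldera, so Dmitri controls Caldera.
Dmitri holds 54% of Lumen, so Dmitri controls Lumen.
Dmitri holds 100% of Arbor, so Dmitri controls Arbor.
Lumen holds 60% of Stratus, so Dmitri controls Stratus.
No other company's threshold is met.
Dmitri controls 4 companies.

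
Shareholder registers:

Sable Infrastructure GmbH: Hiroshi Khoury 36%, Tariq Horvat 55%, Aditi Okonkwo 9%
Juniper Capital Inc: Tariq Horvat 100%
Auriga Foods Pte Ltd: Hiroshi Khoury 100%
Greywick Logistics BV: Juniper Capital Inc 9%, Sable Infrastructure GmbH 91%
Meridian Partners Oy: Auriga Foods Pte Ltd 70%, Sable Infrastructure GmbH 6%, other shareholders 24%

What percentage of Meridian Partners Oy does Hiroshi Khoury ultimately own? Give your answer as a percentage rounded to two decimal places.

72.16%

Hiroshi reaches Meridian along 2 paths.
Via Auriga: 100% × 70% = 70%.
Via Sable: 36% × 6% = 2.16%.
Total: 70% + 2.16% = 72.16%.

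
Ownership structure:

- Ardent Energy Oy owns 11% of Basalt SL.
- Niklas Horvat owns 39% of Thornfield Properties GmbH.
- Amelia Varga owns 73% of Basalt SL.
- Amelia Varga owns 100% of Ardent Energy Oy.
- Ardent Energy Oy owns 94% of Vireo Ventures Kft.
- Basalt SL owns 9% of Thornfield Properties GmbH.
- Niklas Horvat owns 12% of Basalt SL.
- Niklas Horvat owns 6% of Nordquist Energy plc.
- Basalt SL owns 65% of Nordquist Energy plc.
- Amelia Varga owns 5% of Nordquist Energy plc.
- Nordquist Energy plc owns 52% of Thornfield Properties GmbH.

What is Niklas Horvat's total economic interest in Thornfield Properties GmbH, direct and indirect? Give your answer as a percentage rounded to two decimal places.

Niklas reaches Thornfield along 4 paths.
Via Basalt: 12% × 9% = 1.08%.
Via Nordquist: 6% × 52% = 3.12%.
Via Basalt → Nordquist: 12% × 65% × 52% = 4.056%.
Direct stake: 39% = 39%.
Total: 1.08% + 3.12% + 4.056% + 39% = 47.256%.
Rounded: 47.26%.

47.26%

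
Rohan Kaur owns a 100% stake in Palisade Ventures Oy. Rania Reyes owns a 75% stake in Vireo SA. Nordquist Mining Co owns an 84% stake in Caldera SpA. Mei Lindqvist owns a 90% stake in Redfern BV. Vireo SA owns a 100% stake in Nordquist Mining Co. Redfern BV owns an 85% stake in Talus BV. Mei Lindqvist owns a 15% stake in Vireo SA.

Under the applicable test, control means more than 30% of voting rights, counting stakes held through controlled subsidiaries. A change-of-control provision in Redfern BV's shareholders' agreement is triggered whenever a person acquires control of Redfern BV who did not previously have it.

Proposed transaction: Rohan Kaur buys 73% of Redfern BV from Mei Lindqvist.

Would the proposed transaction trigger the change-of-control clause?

The purchase adds only to Rohan's holdings (Mei's stake shrinks), so Rohan is the only person who could newly come to control Redfern.
Rohan holds 100% of Palisade, so Rohan controls Palisade.
Neither Rohan nor any entity Rohan controls holds any voting interest in Redfern.
So before the transaction, Rohan does not control Redfern.
After the purchase, Rohan holds 73% of Redfern directly, and Mei's stake falls to 17%.
Rohan holds 73% of Redfern, so Rohan controls Redfern.
Rohan did not control Redfern before and does after, so the clause is triggered.

Yes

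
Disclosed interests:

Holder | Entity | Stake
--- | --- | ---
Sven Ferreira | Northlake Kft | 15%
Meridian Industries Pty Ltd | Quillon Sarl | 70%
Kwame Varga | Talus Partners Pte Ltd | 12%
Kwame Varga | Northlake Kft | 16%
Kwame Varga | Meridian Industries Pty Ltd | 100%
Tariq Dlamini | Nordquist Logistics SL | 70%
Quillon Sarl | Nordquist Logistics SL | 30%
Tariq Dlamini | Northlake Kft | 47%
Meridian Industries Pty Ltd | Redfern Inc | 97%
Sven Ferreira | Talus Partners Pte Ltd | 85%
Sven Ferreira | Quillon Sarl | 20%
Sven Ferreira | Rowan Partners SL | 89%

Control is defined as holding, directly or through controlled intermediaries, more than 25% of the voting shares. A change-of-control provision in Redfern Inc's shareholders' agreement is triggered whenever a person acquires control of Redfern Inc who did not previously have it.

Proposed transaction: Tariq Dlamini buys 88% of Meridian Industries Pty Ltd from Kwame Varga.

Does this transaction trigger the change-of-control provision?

Yes

The purchase adds only to Tariq's holdings (Kwame's stake shrinks), so Tariq is the only person who could newly come to control Redfern.
Tariq holds 47% of Northlake, so Tariq controls Northlake.
Tariq holds 70% of Nordquist, so Tariq controls Nordquist.
Neither Tariq nor any entity Tariq controls holds any voting interest in Redfern.
So before the transaction, Tariq does not control Redfern.
After the purchase, Tariq holds 88% of Meridian directly, and Kwame's stake falls to 12%.
Tariq holds 88% of Meridian, so Tariq controls Meridian.
Meridian holds 97% of Redfern, so Tariq controls Redfern.
Tariq did not control Redfern before and does after, so the clause is triggered.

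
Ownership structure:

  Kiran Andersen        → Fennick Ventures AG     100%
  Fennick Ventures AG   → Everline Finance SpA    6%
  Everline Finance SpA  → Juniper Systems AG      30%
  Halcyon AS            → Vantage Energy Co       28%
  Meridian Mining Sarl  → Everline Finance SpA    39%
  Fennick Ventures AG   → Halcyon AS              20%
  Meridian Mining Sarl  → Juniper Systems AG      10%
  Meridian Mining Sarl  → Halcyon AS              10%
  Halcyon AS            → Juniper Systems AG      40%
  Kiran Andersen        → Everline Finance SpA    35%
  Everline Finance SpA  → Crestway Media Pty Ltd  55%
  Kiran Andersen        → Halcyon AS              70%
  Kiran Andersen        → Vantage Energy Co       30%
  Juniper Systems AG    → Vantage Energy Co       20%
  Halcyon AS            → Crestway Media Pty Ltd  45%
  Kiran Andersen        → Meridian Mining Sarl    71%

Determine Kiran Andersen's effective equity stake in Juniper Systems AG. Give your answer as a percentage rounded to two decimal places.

Kiran reaches Juniper along 7 paths.
Via Halcyon: 70% × 40% = 28%.
Via Meridian → Halcyon: 71% × 10% × 40% = 2.84%.
Via Fennick → Halcyon: 100% × 20% × 40% = 8%.
Via Meridian → Everline: 71% × 39% × 30% = 8.307%.
Via Everline: 35% × 30% = 10.5%.
Via Fennick → Everline: 100% × 6% × 30% = 1.8%.
Via Meridian: 71% × 10% = 7.1%.
Total: 28% + 2.84% + 8% + 8.307% + 10.5% + 1.8% + 7.1% = 66.547%.
Rounded: 66.55%.

66.55%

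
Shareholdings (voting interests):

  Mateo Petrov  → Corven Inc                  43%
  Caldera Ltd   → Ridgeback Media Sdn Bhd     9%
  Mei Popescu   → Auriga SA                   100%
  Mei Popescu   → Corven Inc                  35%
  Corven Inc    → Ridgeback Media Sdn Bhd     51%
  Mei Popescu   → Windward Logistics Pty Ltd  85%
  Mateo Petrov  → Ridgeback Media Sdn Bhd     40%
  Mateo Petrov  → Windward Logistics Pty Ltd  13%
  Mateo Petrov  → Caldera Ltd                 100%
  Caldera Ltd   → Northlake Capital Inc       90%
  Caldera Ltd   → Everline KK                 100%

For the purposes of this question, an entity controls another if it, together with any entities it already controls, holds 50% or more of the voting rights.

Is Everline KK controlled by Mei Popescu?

Mei holds 85% of Windward, so Mei controls Windward.
Mei holds 100% of Auriga, so Mei controls Auriga.
Neither Mei nor any entity Mei controls holds any voting interest in Everline.
So Mei does not control Everline.

No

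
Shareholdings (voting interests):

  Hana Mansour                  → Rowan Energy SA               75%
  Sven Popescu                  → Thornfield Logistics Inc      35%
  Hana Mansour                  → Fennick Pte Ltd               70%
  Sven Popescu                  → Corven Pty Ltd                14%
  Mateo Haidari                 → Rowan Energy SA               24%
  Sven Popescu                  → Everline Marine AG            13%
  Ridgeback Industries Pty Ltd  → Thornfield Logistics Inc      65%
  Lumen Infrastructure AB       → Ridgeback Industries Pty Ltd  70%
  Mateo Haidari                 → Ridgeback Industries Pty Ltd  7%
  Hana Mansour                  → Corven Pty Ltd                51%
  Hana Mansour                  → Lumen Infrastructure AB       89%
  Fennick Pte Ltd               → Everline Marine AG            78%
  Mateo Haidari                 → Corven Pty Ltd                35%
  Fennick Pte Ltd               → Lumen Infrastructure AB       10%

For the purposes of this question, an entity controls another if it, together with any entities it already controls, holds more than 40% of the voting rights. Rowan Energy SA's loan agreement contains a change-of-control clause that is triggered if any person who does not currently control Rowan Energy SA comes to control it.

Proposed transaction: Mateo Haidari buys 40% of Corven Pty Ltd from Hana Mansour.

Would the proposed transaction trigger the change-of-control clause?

The purchase adds only to Mateo's holdings (Hana's stake shrinks), so Mateo is the only person who could newly come to control Rowan.
Mateo's largest direct stake is 35% in Corven, which does not meet the threshold, so Mateo controls no company.
In Rowan, Mateo's side holds only 24%, not > 40%.
So before the transaction, Mateo does not control Rowan.
After the purchase, Mateo's direct stake in Corven rises to 35% + 40% = 75%, and Hana's stake falls to 11%.
Mateo holds 75% of Corven, so Mateo controls Corven.
After the transaction, Mateo's side holds 24% of Rowan, not > 40%, so Mateo still does not control Rowan.
No new person acquires control, so the clause is not triggered.

No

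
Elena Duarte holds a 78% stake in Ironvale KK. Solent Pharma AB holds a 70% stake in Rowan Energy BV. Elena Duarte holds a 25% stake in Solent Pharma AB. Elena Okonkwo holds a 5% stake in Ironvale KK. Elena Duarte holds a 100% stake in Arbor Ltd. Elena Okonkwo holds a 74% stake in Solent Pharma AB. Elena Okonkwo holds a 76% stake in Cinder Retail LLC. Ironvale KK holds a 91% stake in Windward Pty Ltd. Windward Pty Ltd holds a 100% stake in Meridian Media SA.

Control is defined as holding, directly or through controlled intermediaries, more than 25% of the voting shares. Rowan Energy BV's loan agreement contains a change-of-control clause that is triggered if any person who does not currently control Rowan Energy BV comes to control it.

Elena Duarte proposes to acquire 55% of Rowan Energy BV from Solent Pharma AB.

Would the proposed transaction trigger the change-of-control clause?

Yes

The purchase adds only to Elena Duarte's holdings (Solent's stake shrinks), so Elena Duarte is the only person who could newly come to control Rowan.
Elena Duarte holds 78% of Ironvale, so Elena Duarte controls Ironvale.
Ironvale holds 91% of Windward, so Elena Duarte controls Windward.
Elena Duarte holds 100% of Arbor, so Elena Duarte controls Arbor.
Windward holds 100% of Meridian, so Elena Duarte controls Meridian.
Neither Elena Duarte nor any entity Elena Duarte controls holds any voting interest in Rowan.
So before the transaction, Elena Duarte does not control Rowan.
After the purchase, Elena Duarte holds 55% of Rowan directly, and Solent's stake falls to 15%.
Elena Duarte holds 55% of Rowan, so Elena Duarte controls Rowan.
Elena Duarte did not control Rowan before and does after, so the clause is triggered.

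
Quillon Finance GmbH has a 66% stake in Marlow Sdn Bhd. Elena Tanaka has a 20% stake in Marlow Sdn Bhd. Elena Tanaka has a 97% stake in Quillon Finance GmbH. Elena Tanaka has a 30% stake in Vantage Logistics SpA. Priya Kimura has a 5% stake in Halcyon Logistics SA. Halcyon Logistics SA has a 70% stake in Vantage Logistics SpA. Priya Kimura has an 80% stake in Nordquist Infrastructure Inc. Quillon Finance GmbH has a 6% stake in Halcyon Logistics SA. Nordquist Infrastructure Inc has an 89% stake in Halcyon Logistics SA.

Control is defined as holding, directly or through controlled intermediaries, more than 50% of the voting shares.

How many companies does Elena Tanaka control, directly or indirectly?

Elena holds 97% of Quillon, so Elena controls Quillon.
Quillon and Elena together hold 66% + 20% = 86% of Marlow, so Elena controls Marlow.
No other company's threshold is met.
Elena controls 2 companies.

2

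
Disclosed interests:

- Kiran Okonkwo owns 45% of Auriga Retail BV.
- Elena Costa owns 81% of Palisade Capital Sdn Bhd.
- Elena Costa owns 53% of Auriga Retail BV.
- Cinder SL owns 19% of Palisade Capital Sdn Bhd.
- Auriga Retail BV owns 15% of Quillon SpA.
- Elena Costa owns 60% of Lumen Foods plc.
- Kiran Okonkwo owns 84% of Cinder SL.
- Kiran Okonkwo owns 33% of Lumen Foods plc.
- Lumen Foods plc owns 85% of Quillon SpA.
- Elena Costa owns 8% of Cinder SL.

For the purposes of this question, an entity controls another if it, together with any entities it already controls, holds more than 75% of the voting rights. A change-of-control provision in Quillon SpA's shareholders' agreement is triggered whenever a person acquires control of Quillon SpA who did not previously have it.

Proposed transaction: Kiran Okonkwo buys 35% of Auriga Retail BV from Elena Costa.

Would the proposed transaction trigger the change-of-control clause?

No

The purchase adds only to Kiran's holdings (Elena's stake shrinks), so Kiran is the only person who could newly come to control Quillon.
Kiran holds 84% of Cinder, so Kiran controls Cinder.
Neither Kiran nor any entity Kiran controls holds any voting interest in Quillon.
So before the transaction, Kiran does not control Quillon.
After the purchase, Kiran's direct stake in Auriga rises to 45% + 35% = 80%, and Elena's stake falls to 18%.
Kiran holds 80% of Auriga, so Kiran controls Auriga.
After the transaction, Kiran's side holds 15% of Quillon, not > 75%, so Kiran still does not control Quillon.
No new person acquires control, so the clause is not triggered.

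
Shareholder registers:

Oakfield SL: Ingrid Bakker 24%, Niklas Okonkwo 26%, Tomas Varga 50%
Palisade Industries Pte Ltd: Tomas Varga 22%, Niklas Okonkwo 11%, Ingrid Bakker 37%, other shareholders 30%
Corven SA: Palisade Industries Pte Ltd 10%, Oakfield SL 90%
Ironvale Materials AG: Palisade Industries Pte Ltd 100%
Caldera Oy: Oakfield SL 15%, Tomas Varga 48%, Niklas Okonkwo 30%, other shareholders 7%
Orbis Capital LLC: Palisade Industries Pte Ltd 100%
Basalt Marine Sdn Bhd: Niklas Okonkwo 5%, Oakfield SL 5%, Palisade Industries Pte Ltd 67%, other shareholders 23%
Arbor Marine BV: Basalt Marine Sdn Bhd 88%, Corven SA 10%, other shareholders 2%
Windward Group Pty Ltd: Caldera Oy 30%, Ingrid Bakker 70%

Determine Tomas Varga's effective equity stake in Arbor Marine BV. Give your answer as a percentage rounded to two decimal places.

19.89%

Tomas reaches Arbor along 4 paths.
Via Oakfield → Basalt: 50% × 5% × 88% = 2.2%.
Via Palisade → Basalt: 22% × 67% × 88% = 12.9712%.
Via Palisade → Corven: 22% × 10% × 10% = 0.22%.
Via Oakfield → Corven: 50% × 90% × 10% = 4.5%.
Total: 2.2% + 12.9712% + 0.22% + 4.5% = 19.8912%.
Rounded: 19.89%.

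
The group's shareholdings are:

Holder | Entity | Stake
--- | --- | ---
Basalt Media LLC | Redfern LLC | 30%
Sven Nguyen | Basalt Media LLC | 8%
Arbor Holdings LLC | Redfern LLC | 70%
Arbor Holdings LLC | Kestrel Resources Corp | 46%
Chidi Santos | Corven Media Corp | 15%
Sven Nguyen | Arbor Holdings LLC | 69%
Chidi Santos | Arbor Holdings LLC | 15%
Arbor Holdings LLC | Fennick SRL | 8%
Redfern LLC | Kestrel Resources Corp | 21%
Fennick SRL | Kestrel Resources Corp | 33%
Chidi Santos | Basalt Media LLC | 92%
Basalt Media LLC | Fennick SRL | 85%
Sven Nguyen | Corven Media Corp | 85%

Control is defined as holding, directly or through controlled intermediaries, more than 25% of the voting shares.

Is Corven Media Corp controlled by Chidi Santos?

No

Chidi holds 92% of Basalt, so Chidi controls Basalt.
Basalt holds 30% of Redfern, so Chidi controls Redfern.
Basalt holds 85% of Fennick, so Chidi controls Fennick.
Redfern and Fennick together hold 21% + 33% = 54% of Kestrel, so Chidi controls Kestrel.
In Corven, Chidi's side holds only 15%, not > 25%.
So Chidi does not control Corven.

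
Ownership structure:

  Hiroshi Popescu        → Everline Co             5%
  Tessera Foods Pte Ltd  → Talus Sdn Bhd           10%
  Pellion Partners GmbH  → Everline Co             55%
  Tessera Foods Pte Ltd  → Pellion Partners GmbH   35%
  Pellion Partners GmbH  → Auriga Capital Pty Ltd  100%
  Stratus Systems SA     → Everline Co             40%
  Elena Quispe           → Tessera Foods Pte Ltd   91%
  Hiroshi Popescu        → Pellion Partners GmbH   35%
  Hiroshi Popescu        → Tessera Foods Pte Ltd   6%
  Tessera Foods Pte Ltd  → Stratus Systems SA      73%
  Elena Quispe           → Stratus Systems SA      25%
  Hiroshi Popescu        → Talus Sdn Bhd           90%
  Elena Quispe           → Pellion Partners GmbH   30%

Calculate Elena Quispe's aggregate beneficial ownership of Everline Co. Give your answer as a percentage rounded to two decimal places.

Elena reaches Everline along 4 paths.
Via Tessera → Stratus: 91% × 73% × 40% = 26.572%.
Via Stratus: 25% × 40% = 10%.
Via Tessera → Pellion: 91% × 35% × 55% = 17.5175%.
Via Pellion: 30% × 55% = 16.5%.
Total: 26.572% + 10% + 17.5175% + 16.5% = 70.5895%.
Rounded: 70.59%.

70.59%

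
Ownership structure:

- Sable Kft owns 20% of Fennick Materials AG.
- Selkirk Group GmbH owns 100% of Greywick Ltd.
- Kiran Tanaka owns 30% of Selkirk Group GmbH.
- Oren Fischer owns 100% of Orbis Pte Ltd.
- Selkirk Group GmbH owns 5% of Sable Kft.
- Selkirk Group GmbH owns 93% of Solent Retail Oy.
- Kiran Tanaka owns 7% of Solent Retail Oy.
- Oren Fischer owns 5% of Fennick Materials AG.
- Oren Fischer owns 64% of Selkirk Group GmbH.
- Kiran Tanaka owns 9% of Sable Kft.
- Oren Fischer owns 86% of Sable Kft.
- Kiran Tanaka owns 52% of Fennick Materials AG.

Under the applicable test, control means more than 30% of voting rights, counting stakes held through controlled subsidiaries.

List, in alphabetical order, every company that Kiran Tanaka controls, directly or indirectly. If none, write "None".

Kiran holds 52% of Fennick, so Kiran controls Fennick.
No other company's threshold is met.

Fennick Materials AG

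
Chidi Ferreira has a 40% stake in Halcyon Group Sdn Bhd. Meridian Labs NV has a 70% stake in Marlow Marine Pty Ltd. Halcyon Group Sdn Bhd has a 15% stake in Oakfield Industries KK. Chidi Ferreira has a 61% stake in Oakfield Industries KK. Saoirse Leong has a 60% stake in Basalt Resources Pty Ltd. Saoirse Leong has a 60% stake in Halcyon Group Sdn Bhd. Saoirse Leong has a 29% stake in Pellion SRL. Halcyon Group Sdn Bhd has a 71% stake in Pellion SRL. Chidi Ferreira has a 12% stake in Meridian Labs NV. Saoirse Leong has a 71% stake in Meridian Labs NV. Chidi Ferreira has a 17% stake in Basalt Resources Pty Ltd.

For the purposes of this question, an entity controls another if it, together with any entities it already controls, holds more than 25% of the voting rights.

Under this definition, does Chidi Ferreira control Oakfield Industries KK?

Chidi holds 40% of Halcyon, so Chidi controls Halcyon.
Chidi and Halcyon together hold 61% + 15% = 76% of Oakfield, so Chidi controls Oakfield.

Yes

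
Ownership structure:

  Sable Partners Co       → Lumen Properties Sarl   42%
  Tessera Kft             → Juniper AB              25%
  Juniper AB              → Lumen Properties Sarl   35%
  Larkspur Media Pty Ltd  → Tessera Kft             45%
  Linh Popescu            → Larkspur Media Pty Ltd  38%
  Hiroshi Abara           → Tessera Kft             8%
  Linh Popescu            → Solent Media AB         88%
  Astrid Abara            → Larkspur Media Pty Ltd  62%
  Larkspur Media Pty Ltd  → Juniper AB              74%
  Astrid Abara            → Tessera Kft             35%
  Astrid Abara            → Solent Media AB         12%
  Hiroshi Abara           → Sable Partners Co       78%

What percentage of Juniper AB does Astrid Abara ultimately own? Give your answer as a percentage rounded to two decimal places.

Astrid reaches Juniper along 3 paths.
Via Larkspur → Tessera: 62% × 45% × 25% = 6.975%.
Via Tessera: 35% × 25% = 8.75%.
Via Larkspur: 62% × 74% = 45.88%.
Total: 6.975% + 8.75% + 45.88% = 61.605%.
Rounded: 61.61%.

61.61%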